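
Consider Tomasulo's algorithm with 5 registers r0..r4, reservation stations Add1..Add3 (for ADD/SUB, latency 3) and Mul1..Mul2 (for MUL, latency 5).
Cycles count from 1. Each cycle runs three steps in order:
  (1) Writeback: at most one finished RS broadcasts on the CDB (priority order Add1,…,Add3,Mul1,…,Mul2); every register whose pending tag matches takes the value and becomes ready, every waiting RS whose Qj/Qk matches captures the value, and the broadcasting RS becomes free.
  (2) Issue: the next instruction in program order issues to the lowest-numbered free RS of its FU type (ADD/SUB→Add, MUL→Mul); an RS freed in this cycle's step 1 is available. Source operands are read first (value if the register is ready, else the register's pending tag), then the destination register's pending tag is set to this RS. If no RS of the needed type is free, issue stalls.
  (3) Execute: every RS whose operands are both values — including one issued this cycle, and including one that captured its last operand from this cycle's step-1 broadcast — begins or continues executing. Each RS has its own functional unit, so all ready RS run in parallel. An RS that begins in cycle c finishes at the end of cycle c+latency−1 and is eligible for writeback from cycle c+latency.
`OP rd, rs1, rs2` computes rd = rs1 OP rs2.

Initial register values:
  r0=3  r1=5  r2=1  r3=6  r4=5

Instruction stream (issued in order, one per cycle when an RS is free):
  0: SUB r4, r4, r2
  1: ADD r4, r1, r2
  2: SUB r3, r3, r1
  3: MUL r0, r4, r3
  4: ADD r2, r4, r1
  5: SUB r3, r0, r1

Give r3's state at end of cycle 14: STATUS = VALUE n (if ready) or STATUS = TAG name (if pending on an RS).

STATUS = VALUE 1

c1: issue SUB r4<-Add1 | r0:3,r1:5,r2:1,r3:6,r4:Add1
c2: issue ADD r4<-Add2 | r0:3,r1:5,r2:1,r3:6,r4:Add2
c3: issue SUB r3<-Add3 | r0:3,r1:5,r2:1,r3:Add3,r4:Add2
c4: CDB Add1=4; issue MUL r0<-Mul1 | r0:Mul1,r1:5,r2:1,r3:Add3,r4:Add2
c5: CDB Add2=6; issue ADD r2<-Add1 | r0:Mul1,r1:5,r2:Add1,r3:Add3,r4:6
c6: CDB Add3=1; issue SUB r3<-Add2 | r0:Mul1,r1:5,r2:Add1,r3:Add2,r4:6
c7: - | r0:Mul1,r1:5,r2:Add1,r3:Add2,r4:6
c8: CDB Add1=11 | r0:Mul1,r1:5,r2:11,r3:Add2,r4:6
c9: - | r0:Mul1,r1:5,r2:11,r3:Add2,r4:6
c10: - | r0:Mul1,r1:5,r2:11,r3:Add2,r4:6
c11: CDB Mul1=6 | r0:6,r1:5,r2:11,r3:Add2,r4:6
c12: - | r0:6,r1:5,r2:11,r3:Add2,r4:6
c13: - | r0:6,r1:5,r2:11,r3:Add2,r4:6
c14: CDB Add2=1 | r0:6,r1:5,r2:11,r3:1,r4:6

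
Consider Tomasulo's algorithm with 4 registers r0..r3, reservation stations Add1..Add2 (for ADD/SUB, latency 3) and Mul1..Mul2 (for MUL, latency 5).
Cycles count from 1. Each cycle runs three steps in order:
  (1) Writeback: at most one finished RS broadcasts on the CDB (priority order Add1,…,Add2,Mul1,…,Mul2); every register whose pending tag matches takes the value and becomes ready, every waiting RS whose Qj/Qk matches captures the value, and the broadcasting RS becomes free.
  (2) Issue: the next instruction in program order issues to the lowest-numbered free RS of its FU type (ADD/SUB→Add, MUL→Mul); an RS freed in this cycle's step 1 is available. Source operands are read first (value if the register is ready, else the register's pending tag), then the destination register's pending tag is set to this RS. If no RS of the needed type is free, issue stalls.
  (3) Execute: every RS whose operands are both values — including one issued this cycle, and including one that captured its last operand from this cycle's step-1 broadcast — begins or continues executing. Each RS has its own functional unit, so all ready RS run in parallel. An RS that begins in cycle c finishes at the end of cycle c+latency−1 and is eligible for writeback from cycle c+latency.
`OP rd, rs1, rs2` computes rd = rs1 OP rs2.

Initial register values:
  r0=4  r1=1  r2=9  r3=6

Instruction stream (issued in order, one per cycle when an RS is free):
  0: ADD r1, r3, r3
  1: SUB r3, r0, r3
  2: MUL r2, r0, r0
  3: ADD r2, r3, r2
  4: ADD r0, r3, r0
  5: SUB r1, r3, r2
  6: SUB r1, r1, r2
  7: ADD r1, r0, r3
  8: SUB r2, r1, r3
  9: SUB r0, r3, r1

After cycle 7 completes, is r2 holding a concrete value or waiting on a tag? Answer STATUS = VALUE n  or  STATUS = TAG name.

cycle 1: issue ADD r1<-Add1 // r0:4,r1:Add1,r2:9,r3:6
cycle 2: issue SUB r3<-Add2 // r0:4,r1:Add1,r2:9,r3:Add2
cycle 3: issue MUL r2<-Mul1 // r0:4,r1:Add1,r2:Mul1,r3:Add2
cycle 4: CDB Add1=12; issue ADD r2<-Add1 // r0:4,r1:12,r2:Add1,r3:Add2
cycle 5: CDB Add2=-2; issue ADD r0<-Add2 // r0:Add2,r1:12,r2:Add1,r3:-2
cycle 6: stall // r0:Add2,r1:12,r2:Add1,r3:-2
cycle 7: stall // r0:Add2,r1:12,r2:Add1,r3:-2

STATUS = TAG Add1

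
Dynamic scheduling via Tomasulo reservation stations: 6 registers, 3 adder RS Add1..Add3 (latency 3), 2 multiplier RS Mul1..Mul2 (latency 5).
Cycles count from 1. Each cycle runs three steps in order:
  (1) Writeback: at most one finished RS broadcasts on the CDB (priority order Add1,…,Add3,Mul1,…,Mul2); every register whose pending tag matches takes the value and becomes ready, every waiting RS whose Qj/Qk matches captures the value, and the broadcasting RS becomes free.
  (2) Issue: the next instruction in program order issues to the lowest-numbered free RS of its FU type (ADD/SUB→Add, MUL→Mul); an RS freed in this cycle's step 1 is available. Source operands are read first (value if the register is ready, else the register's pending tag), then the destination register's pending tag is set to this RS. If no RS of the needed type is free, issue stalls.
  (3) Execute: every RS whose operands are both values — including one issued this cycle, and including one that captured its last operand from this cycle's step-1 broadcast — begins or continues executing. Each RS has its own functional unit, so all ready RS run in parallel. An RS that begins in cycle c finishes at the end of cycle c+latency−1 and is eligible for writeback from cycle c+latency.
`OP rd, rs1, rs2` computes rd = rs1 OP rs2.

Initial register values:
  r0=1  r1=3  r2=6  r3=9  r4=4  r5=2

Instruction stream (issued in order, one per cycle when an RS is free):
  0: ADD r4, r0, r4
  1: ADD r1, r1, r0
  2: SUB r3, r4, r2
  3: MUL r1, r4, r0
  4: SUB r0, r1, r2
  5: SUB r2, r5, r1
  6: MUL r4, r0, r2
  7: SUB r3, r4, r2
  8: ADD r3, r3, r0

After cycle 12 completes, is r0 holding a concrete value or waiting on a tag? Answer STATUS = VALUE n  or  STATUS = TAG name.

STATUS = VALUE -1

c1: issue ADD r4<-Add1 | r0:1,r1:3,r2:6,r3:9,r4:Add1,r5:2
c2: issue ADD r1<-Add2 | r0:1,r1:Add2,r2:6,r3:9,r4:Add1,r5:2
c3: issue SUB r3<-Add3 | r0:1,r1:Add2,r2:6,r3:Add3,r4:Add1,r5:2
c4: CDB Add1=5; issue MUL r1<-Mul1 | r0:1,r1:Mul1,r2:6,r3:Add3,r4:5,r5:2
c5: CDB Add2=4; issue SUB r0<-Add1 | r0:Add1,r1:Mul1,r2:6,r3:Add3,r4:5,r5:2
c6: issue SUB r2<-Add2 | r0:Add1,r1:Mul1,r2:Add2,r3:Add3,r4:5,r5:2
c7: CDB Add3=-1; issue MUL r4<-Mul2 | r0:Add1,r1:Mul1,r2:Add2,r3:-1,r4:Mul2,r5:2
c8: issue SUB r3<-Add3 | r0:Add1,r1:Mul1,r2:Add2,r3:Add3,r4:Mul2,r5:2
c9: CDB Mul1=5; stall | r0:Add1,r1:5,r2:Add2,r3:Add3,r4:Mul2,r5:2
c10: stall | r0:Add1,r1:5,r2:Add2,r3:Add3,r4:Mul2,r5:2
c11: stall | r0:Add1,r1:5,r2:Add2,r3:Add3,r4:Mul2,r5:2
c12: CDB Add1=-1; issue ADD r3<-Add1 | r0:-1,r1:5,r2:Add2,r3:Add1,r4:Mul2,r5:2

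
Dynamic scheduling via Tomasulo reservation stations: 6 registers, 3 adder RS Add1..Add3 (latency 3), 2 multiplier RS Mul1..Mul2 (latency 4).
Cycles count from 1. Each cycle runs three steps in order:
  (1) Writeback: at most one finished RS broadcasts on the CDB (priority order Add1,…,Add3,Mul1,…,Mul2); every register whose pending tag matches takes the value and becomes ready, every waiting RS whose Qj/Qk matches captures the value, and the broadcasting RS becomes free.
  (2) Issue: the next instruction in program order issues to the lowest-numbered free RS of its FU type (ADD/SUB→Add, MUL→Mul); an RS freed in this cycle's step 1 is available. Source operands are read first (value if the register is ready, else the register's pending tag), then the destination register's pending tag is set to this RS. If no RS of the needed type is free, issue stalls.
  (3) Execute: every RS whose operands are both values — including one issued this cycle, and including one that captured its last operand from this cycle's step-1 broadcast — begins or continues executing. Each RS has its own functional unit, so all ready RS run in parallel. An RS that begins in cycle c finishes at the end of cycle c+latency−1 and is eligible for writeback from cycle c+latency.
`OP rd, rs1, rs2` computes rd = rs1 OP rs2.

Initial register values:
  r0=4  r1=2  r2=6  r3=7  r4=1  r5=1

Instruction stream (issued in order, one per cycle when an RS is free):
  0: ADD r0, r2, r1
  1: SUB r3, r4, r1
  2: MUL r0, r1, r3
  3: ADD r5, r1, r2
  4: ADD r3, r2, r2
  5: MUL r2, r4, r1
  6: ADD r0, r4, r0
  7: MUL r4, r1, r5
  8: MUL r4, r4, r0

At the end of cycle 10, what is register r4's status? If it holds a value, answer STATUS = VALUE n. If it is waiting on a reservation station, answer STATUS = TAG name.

STATUS = TAG Mul2

c1: issue ADD r0<-Add1 | r0:Add1,r1:2,r2:6,r3:7,r4:1,r5:1
c2: issue SUB r3<-Add2 | r0:Add1,r1:2,r2:6,r3:Add2,r4:1,r5:1
c3: issue MUL r0<-Mul1 | r0:Mul1,r1:2,r2:6,r3:Add2,r4:1,r5:1
c4: CDB Add1=8; issue ADD r5<-Add1 | r0:Mul1,r1:2,r2:6,r3:Add2,r4:1,r5:Add1
c5: CDB Add2=-1; issue ADD r3<-Add2 | r0:Mul1,r1:2,r2:6,r3:Add2,r4:1,r5:Add1
c6: issue MUL r2<-Mul2 | r0:Mul1,r1:2,r2:Mul2,r3:Add2,r4:1,r5:Add1
c7: CDB Add1=8; issue ADD r0<-Add1 | r0:Add1,r1:2,r2:Mul2,r3:Add2,r4:1,r5:8
c8: CDB Add2=12; stall | r0:Add1,r1:2,r2:Mul2,r3:12,r4:1,r5:8
c9: CDB Mul1=-2; issue MUL r4<-Mul1 | r0:Add1,r1:2,r2:Mul2,r3:12,r4:Mul1,r5:8
c10: CDB Mul2=2; issue MUL r4<-Mul2 | r0:Add1,r1:2,r2:2,r3:12,r4:Mul2,r5:8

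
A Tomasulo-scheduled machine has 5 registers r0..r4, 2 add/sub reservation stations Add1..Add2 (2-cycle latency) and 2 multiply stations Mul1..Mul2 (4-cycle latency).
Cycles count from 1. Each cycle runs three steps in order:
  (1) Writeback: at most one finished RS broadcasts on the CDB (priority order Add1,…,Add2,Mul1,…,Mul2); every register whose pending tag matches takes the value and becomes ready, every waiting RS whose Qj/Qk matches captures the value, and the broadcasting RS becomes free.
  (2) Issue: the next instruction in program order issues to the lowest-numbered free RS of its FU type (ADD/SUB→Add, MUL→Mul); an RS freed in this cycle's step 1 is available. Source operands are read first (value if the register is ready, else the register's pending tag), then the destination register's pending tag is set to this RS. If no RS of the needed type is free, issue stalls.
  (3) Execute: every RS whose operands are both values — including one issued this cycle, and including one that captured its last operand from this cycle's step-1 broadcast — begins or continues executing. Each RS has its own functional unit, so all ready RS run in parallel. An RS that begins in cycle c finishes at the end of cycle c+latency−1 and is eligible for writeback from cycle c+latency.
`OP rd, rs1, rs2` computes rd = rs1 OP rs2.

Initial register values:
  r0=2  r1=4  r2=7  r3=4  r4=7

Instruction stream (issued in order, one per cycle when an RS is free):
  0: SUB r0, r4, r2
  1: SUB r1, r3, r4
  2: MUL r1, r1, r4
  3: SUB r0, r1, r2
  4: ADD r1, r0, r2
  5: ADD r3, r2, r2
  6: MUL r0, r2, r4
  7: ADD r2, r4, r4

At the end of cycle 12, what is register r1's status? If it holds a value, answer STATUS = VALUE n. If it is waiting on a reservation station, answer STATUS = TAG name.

STATUS = TAG Add2

c1: issue SUB r0<-Add1 | r0:Add1,r1:4,r2:7,r3:4,r4:7
c2: issue SUB r1<-Add2 | r0:Add1,r1:Add2,r2:7,r3:4,r4:7
c3: CDB Add1=0; issue MUL r1<-Mul1 | r0:0,r1:Mul1,r2:7,r3:4,r4:7
c4: CDB Add2=-3; issue SUB r0<-Add1 | r0:Add1,r1:Mul1,r2:7,r3:4,r4:7
c5: issue ADD r1<-Add2 | r0:Add1,r1:Add2,r2:7,r3:4,r4:7
c6: stall | r0:Add1,r1:Add2,r2:7,r3:4,r4:7
c7: stall | r0:Add1,r1:Add2,r2:7,r3:4,r4:7
c8: CDB Mul1=-21; stall | r0:Add1,r1:Add2,r2:7,r3:4,r4:7
c9: stall | r0:Add1,r1:Add2,r2:7,r3:4,r4:7
c10: CDB Add1=-28; issue ADD r3<-Add1 | r0:-28,r1:Add2,r2:7,r3:Add1,r4:7
c11: issue MUL r0<-Mul1 | r0:Mul1,r1:Add2,r2:7,r3:Add1,r4:7
c12: CDB Add1=14; issue ADD r2<-Add1 | r0:Mul1,r1:Add2,r2:Add1,r3:14,r4:7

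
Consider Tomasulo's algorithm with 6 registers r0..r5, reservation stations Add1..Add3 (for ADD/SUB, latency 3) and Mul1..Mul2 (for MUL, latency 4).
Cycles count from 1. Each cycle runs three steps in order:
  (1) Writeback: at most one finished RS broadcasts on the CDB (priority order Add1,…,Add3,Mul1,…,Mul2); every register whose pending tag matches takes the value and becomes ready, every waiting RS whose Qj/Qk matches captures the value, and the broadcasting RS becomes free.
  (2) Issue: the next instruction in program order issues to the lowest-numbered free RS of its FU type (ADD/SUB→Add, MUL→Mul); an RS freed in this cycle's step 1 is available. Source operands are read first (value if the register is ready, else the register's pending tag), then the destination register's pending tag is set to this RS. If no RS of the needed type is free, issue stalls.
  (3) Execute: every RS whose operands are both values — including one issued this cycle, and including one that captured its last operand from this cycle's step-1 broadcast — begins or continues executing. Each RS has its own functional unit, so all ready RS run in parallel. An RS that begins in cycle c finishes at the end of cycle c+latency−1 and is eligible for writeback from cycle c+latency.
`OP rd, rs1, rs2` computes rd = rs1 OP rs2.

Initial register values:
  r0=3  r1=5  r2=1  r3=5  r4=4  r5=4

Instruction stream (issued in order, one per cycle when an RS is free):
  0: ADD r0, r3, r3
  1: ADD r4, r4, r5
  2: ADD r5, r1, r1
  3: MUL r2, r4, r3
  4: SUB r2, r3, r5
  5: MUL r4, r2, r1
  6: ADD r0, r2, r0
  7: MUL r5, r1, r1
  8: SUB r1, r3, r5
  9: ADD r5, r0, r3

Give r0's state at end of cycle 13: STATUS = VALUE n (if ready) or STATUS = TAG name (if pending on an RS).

STATUS = VALUE 5

  c1: issue ADD r0<-Add1  regs: r0:Add1,r1:5,r2:1,r3:5,r4:4,r5:4
  c2: issue ADD r4<-Add2  regs: r0:Add1,r1:5,r2:1,r3:5,r4:Add2,r5:4
  c3: issue ADD r5<-Add3  regs: r0:Add1,r1:5,r2:1,r3:5,r4:Add2,r5:Add3
  c4: CDB Add1=10; issue MUL r2<-Mul1  regs: r0:10,r1:5,r2:Mul1,r3:5,r4:Add2,r5:Add3
  c5: CDB Add2=8; issue SUB r2<-Add1  regs: r0:10,r1:5,r2:Add1,r3:5,r4:8,r5:Add3
  c6: CDB Add3=10; issue MUL r4<-Mul2  regs: r0:10,r1:5,r2:Add1,r3:5,r4:Mul2,r5:10
  c7: issue ADD r0<-Add2  regs: r0:Add2,r1:5,r2:Add1,r3:5,r4:Mul2,r5:10
  c8: stall  regs: r0:Add2,r1:5,r2:Add1,r3:5,r4:Mul2,r5:10
  c9: CDB Add1=-5; stall  regs: r0:Add2,r1:5,r2:-5,r3:5,r4:Mul2,r5:10
  c10: CDB Mul1=40; issue MUL r5<-Mul1  regs: r0:Add2,r1:5,r2:-5,r3:5,r4:Mul2,r5:Mul1
  c11: issue SUB r1<-Add1  regs: r0:Add2,r1:Add1,r2:-5,r3:5,r4:Mul2,r5:Mul1
  c12: CDB Add2=5; issue ADD r5<-Add2  regs: r0:5,r1:Add1,r2:-5,r3:5,r4:Mul2,r5:Add2
  c13: CDB Mul2=-25  regs: r0:5,r1:Add1,r2:-5,r3:5,r4:-25,r5:Add2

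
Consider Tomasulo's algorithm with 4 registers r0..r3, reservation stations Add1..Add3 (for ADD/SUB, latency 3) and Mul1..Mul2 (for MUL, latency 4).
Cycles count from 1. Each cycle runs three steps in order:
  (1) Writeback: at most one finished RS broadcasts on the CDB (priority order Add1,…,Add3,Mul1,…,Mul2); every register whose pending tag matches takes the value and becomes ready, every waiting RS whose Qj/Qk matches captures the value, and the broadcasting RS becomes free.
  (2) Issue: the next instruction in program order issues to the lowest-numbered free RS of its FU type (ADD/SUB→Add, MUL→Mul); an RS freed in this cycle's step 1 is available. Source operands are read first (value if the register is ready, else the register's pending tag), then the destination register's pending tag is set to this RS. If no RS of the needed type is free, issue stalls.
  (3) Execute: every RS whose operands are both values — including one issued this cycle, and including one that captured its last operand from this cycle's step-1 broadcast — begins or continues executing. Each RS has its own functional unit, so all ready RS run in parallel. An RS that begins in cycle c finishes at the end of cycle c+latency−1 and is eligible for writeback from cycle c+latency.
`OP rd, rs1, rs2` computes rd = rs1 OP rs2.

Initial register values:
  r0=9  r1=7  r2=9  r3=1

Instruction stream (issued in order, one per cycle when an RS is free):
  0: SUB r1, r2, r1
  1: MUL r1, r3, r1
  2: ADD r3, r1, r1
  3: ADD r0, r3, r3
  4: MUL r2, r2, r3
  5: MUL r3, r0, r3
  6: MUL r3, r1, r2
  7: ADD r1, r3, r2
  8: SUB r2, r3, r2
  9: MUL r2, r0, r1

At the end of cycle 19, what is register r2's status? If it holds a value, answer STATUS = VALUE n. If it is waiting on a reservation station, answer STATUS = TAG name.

c1: issue SUB r1<-Add1 | r0:9,r1:Add1,r2:9,r3:1
c2: issue MUL r1<-Mul1 | r0:9,r1:Mul1,r2:9,r3:1
c3: issue ADD r3<-Add2 | r0:9,r1:Mul1,r2:9,r3:Add2
c4: CDB Add1=2; issue ADD r0<-Add1 | r0:Add1,r1:Mul1,r2:9,r3:Add2
c5: issue MUL r2<-Mul2 | r0:Add1,r1:Mul1,r2:Mul2,r3:Add2
c6: stall | r0:Add1,r1:Mul1,r2:Mul2,r3:Add2
c7: stall | r0:Add1,r1:Mul1,r2:Mul2,r3:Add2
c8: CDB Mul1=2; issue MUL r3<-Mul1 | r0:Add1,r1:2,r2:Mul2,r3:Mul1
c9: stall | r0:Add1,r1:2,r2:Mul2,r3:Mul1
c10: stall | r0:Add1,r1:2,r2:Mul2,r3:Mul1
c11: CDB Add2=4; stall | r0:Add1,r1:2,r2:Mul2,r3:Mul1
c12: stall | r0:Add1,r1:2,r2:Mul2,r3:Mul1
c13: stall | r0:Add1,r1:2,r2:Mul2,r3:Mul1
c14: CDB Add1=8; stall | r0:8,r1:2,r2:Mul2,r3:Mul1
c15: CDB Mul2=36; issue MUL r3<-Mul2 | r0:8,r1:2,r2:36,r3:Mul2
c16: issue ADD r1<-Add1 | r0:8,r1:Add1,r2:36,r3:Mul2
c17: issue SUB r2<-Add2 | r0:8,r1:Add1,r2:Add2,r3:Mul2
c18: CDB Mul1=32; issue MUL r2<-Mul1 | r0:8,r1:Add1,r2:Mul1,r3:Mul2
c19: CDB Mul2=72 | r0:8,r1:Add1,r2:Mul1,r3:72

STATUS = TAG Mul1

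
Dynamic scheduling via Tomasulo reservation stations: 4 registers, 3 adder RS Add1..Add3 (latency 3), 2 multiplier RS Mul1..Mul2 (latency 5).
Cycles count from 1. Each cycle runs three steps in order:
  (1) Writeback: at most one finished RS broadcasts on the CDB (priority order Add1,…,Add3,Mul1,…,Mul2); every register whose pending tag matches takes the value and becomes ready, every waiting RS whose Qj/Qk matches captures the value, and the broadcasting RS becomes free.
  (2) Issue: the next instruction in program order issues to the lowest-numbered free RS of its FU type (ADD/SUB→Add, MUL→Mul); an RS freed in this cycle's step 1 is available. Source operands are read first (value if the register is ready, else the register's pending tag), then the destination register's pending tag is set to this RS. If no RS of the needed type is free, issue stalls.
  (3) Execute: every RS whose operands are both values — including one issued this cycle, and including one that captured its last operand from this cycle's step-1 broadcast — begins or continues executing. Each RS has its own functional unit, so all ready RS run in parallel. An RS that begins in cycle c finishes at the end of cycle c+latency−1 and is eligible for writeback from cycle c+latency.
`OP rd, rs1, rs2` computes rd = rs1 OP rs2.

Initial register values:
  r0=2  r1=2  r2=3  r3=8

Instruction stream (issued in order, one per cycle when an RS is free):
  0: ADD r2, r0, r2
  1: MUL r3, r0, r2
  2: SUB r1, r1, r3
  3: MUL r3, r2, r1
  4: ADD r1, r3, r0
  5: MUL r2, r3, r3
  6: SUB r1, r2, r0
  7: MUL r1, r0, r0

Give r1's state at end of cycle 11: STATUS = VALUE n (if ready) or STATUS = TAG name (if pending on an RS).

STATUS = TAG Add3

c1: issue ADD r2<-Add1 | r0:2,r1:2,r2:Add1,r3:8
c2: issue MUL r3<-Mul1 | r0:2,r1:2,r2:Add1,r3:Mul1
c3: issue SUB r1<-Add2 | r0:2,r1:Add2,r2:Add1,r3:Mul1
c4: CDB Add1=5; issue MUL r3<-Mul2 | r0:2,r1:Add2,r2:5,r3:Mul2
c5: issue ADD r1<-Add1 | r0:2,r1:Add1,r2:5,r3:Mul2
c6: stall | r0:2,r1:Add1,r2:5,r3:Mul2
c7: stall | r0:2,r1:Add1,r2:5,r3:Mul2
c8: stall | r0:2,r1:Add1,r2:5,r3:Mul2
c9: CDB Mul1=10; issue MUL r2<-Mul1 | r0:2,r1:Add1,r2:Mul1,r3:Mul2
c10: issue SUB r1<-Add3 | r0:2,r1:Add3,r2:Mul1,r3:Mul2
c11: stall | r0:2,r1:Add3,r2:Mul1,r3:Mul2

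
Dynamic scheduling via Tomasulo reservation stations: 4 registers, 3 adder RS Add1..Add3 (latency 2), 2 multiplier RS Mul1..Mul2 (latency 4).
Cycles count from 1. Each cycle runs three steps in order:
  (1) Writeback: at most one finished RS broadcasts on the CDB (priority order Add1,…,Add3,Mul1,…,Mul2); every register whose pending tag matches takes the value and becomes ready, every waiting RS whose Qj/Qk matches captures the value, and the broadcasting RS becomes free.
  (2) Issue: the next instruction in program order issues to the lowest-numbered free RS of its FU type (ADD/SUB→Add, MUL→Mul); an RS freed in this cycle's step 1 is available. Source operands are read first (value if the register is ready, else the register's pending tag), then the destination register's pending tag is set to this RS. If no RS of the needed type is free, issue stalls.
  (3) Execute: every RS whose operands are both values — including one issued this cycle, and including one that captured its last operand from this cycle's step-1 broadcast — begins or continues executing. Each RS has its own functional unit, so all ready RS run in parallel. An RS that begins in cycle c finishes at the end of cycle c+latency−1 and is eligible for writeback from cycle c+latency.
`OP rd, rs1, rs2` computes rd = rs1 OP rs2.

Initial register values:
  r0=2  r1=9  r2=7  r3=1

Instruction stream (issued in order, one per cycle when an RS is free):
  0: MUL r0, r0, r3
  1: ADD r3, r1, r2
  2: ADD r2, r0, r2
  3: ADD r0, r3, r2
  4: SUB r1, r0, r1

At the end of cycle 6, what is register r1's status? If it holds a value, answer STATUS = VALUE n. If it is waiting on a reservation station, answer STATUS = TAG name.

STATUS = TAG Add3

cycle 1: issue MUL r0<-Mul1 // r0:Mul1,r1:9,r2:7,r3:1
cycle 2: issue ADD r3<-Add1 // r0:Mul1,r1:9,r2:7,r3:Add1
cycle 3: issue ADD r2<-Add2 // r0:Mul1,r1:9,r2:Add2,r3:Add1
cycle 4: CDB Add1=16; issue ADD r0<-Add1 // r0:Add1,r1:9,r2:Add2,r3:16
cycle 5: CDB Mul1=2; issue SUB r1<-Add3 // r0:Add1,r1:Add3,r2:Add2,r3:16
cycle 6: - // r0:Add1,r1:Add3,r2:Add2,r3:16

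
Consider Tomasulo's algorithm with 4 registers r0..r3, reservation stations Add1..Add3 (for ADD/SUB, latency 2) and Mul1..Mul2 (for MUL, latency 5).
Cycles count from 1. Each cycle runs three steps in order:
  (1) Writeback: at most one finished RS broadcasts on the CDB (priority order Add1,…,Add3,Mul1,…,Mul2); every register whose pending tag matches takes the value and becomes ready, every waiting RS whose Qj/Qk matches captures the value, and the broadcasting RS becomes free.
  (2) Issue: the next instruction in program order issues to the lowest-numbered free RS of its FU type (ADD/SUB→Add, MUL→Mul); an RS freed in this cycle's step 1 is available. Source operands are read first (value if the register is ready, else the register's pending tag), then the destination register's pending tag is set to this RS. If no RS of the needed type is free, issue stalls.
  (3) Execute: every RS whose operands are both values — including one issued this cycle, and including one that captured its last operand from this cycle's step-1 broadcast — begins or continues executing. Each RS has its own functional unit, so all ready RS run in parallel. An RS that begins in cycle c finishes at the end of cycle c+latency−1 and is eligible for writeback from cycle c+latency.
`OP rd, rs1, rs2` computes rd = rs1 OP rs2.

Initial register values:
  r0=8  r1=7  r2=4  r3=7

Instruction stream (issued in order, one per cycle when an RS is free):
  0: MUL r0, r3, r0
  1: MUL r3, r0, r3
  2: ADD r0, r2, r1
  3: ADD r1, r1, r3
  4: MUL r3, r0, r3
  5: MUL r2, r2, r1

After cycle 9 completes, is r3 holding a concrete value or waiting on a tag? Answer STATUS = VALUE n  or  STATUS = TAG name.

STATUS = TAG Mul1

c1: issue MUL r0<-Mul1 | r0:Mul1,r1:7,r2:4,r3:7
c2: issue MUL r3<-Mul2 | r0:Mul1,r1:7,r2:4,r3:Mul2
c3: issue ADD r0<-Add1 | r0:Add1,r1:7,r2:4,r3:Mul2
c4: issue ADD r1<-Add2 | r0:Add1,r1:Add2,r2:4,r3:Mul2
c5: CDB Add1=11; stall | r0:11,r1:Add2,r2:4,r3:Mul2
c6: CDB Mul1=56; issue MUL r3<-Mul1 | r0:11,r1:Add2,r2:4,r3:Mul1
c7: stall | r0:11,r1:Add2,r2:4,r3:Mul1
c8: stall | r0:11,r1:Add2,r2:4,r3:Mul1
c9: stall | r0:11,r1:Add2,r2:4,r3:Mul1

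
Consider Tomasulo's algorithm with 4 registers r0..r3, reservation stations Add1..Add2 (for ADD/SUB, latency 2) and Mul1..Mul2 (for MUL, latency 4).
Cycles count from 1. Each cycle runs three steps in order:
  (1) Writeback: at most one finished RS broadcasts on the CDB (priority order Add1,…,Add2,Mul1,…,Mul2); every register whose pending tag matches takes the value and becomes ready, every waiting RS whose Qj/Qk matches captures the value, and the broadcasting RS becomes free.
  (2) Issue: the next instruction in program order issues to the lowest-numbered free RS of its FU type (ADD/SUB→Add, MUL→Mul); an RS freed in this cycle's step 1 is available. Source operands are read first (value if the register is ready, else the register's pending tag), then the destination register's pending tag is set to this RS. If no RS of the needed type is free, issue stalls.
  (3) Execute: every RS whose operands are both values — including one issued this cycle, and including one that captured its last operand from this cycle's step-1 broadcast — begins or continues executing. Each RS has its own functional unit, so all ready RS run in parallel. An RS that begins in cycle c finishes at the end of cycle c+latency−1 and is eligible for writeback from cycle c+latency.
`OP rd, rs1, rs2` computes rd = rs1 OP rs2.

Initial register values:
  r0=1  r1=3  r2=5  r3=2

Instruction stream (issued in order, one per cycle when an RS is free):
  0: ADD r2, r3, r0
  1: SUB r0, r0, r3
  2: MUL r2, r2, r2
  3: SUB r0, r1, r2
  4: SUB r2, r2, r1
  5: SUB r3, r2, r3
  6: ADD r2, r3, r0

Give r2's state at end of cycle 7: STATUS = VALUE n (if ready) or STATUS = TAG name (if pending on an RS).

STATUS = TAG Add2

cycle 1: issue ADD r2<-Add1 // r0:1,r1:3,r2:Add1,r3:2
cycle 2: issue SUB r0<-Add2 // r0:Add2,r1:3,r2:Add1,r3:2
cycle 3: CDB Add1=3; issue MUL r2<-Mul1 // r0:Add2,r1:3,r2:Mul1,r3:2
cycle 4: CDB Add2=-1; issue SUB r0<-Add1 // r0:Add1,r1:3,r2:Mul1,r3:2
cycle 5: issue SUB r2<-Add2 // r0:Add1,r1:3,r2:Add2,r3:2
cycle 6: stall // r0:Add1,r1:3,r2:Add2,r3:2
cycle 7: CDB Mul1=9; stall // r0:Add1,r1:3,r2:Add2,r3:2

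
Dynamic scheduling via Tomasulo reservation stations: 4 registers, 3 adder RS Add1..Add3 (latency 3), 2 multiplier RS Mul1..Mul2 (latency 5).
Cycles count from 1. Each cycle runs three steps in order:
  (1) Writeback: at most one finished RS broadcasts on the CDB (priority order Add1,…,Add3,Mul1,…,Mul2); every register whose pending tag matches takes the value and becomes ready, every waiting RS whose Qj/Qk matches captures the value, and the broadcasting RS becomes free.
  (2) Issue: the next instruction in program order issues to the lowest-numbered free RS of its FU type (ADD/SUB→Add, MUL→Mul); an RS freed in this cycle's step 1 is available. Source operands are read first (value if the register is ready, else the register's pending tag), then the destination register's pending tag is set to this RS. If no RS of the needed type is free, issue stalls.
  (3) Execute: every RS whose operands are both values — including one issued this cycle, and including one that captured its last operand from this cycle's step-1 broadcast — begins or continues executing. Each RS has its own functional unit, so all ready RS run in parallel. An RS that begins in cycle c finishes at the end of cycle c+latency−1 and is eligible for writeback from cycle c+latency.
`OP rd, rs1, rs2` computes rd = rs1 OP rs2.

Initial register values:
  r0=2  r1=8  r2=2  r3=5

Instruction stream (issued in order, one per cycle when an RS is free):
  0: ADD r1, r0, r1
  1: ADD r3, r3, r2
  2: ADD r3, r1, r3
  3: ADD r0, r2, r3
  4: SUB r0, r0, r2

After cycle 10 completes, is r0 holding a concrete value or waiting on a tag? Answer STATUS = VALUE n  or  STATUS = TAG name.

c1: issue ADD r1<-Add1 | r0:2,r1:Add1,r2:2,r3:5
c2: issue ADD r3<-Add2 | r0:2,r1:Add1,r2:2,r3:Add2
c3: issue ADD r3<-Add3 | r0:2,r1:Add1,r2:2,r3:Add3
c4: CDB Add1=10; issue ADD r0<-Add1 | r0:Add1,r1:10,r2:2,r3:Add3
c5: CDB Add2=7; issue SUB r0<-Add2 | r0:Add2,r1:10,r2:2,r3:Add3
c6: - | r0:Add2,r1:10,r2:2,r3:Add3
c7: - | r0:Add2,r1:10,r2:2,r3:Add3
c8: CDB Add3=17 | r0:Add2,r1:10,r2:2,r3:17
c9: - | r0:Add2,r1:10,r2:2,r3:17
c10: - | r0:Add2,r1:10,r2:2,r3:17

STATUS = TAG Add2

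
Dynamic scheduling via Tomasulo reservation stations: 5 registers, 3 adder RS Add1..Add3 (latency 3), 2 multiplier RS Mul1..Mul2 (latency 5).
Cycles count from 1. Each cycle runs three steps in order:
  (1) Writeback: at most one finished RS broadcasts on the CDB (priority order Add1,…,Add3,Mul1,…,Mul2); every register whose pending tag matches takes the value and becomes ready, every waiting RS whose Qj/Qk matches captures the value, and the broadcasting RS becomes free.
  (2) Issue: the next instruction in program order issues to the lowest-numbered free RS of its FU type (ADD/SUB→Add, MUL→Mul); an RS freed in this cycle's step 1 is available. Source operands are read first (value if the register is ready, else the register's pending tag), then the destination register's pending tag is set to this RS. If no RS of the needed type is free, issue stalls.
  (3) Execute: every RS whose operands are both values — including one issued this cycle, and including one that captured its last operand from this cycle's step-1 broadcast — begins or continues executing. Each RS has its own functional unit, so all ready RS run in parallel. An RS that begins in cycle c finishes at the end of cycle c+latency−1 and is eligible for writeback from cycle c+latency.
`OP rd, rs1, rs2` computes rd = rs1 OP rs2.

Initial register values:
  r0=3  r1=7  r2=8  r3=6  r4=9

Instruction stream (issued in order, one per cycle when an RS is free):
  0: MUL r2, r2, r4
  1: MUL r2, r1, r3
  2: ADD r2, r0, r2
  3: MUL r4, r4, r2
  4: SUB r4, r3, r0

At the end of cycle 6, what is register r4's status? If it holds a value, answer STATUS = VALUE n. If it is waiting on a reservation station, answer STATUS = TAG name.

  c1: issue MUL r2<-Mul1  regs: r0:3,r1:7,r2:Mul1,r3:6,r4:9
  c2: issue MUL r2<-Mul2  regs: r0:3,r1:7,r2:Mul2,r3:6,r4:9
  c3: issue ADD r2<-Add1  regs: r0:3,r1:7,r2:Add1,r3:6,r4:9
  c4: stall  regs: r0:3,r1:7,r2:Add1,r3:6,r4:9
  c5: stall  regs: r0:3,r1:7,r2:Add1,r3:6,r4:9
  c6: CDB Mul1=72; issue MUL r4<-Mul1  regs: r0:3,r1:7,r2:Add1,r3:6,r4:Mul1

STATUS = TAG Mul1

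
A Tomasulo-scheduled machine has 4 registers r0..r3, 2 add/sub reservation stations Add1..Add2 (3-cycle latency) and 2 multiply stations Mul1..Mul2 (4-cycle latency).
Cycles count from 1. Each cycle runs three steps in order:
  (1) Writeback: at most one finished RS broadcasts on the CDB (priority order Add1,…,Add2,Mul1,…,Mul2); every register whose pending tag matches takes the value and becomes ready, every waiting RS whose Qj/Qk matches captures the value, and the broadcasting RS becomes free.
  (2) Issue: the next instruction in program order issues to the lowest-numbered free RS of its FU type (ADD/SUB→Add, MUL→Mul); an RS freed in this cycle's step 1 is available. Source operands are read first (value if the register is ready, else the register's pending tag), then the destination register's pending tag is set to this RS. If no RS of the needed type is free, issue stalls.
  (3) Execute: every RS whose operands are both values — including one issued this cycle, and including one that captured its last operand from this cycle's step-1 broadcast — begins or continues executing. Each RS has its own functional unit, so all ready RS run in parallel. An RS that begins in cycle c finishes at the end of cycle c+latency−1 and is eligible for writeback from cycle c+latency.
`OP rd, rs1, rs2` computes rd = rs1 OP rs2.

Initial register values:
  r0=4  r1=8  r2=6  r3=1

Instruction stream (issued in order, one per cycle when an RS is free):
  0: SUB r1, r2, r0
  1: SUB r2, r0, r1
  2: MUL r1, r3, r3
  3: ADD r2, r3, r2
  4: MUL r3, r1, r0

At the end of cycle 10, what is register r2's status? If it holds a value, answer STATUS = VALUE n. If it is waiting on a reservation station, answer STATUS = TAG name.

STATUS = VALUE 3

cycle 1: issue SUB r1<-Add1 // r0:4,r1:Add1,r2:6,r3:1
cycle 2: issue SUB r2<-Add2 // r0:4,r1:Add1,r2:Add2,r3:1
cycle 3: issue MUL r1<-Mul1 // r0:4,r1:Mul1,r2:Add2,r3:1
cycle 4: CDB Add1=2; issue ADD r2<-Add1 // r0:4,r1:Mul1,r2:Add1,r3:1
cycle 5: issue MUL r3<-Mul2 // r0:4,r1:Mul1,r2:Add1,r3:Mul2
cycle 6: - // r0:4,r1:Mul1,r2:Add1,r3:Mul2
cycle 7: CDB Add2=2 // r0:4,r1:Mul1,r2:Add1,r3:Mul2
cycle 8: CDB Mul1=1 // r0:4,r1:1,r2:Add1,r3:Mul2
cycle 9: - // r0:4,r1:1,r2:Add1,r3:Mul2
cycle 10: CDB Add1=3 // r0:4,r1:1,r2:3,r3:Mul2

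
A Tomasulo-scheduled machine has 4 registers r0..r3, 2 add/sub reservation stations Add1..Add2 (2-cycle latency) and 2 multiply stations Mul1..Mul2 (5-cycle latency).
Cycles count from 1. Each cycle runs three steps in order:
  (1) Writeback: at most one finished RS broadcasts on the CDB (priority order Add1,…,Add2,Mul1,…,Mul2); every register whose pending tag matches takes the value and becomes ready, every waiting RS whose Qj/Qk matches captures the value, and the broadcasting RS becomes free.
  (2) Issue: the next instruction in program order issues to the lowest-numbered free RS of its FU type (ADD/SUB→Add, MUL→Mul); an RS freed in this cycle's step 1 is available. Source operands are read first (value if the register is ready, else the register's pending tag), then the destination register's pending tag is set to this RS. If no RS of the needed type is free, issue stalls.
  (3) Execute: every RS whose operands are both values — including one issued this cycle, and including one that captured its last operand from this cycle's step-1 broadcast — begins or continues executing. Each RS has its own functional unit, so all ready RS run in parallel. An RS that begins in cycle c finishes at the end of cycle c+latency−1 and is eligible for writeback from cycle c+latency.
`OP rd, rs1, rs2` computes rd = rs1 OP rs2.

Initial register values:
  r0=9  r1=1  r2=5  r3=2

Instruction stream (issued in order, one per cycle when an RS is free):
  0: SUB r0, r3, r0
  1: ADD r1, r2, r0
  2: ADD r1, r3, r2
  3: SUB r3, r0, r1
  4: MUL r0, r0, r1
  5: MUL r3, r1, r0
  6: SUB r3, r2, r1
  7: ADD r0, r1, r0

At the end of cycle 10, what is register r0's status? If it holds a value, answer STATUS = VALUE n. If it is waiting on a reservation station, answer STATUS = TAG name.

cycle 1: issue SUB r0<-Add1 // r0:Add1,r1:1,r2:5,r3:2
cycle 2: issue ADD r1<-Add2 // r0:Add1,r1:Add2,r2:5,r3:2
cycle 3: CDB Add1=-7; issue ADD r1<-Add1 // r0:-7,r1:Add1,r2:5,r3:2
cycle 4: stall // r0:-7,r1:Add1,r2:5,r3:2
cycle 5: CDB Add1=7; issue SUB r3<-Add1 // r0:-7,r1:7,r2:5,r3:Add1
cycle 6: CDB Add2=-2; issue MUL r0<-Mul1 // r0:Mul1,r1:7,r2:5,r3:Add1
cycle 7: CDB Add1=-14; issue MUL r3<-Mul2 // r0:Mul1,r1:7,r2:5,r3:Mul2
cycle 8: issue SUB r3<-Add1 // r0:Mul1,r1:7,r2:5,r3:Add1
cycle 9: issue ADD r0<-Add2 // r0:Add2,r1:7,r2:5,r3:Add1
cycle 10: CDB Add1=-2 // r0:Add2,r1:7,r2:5,r3:-2

STATUS = TAG Add2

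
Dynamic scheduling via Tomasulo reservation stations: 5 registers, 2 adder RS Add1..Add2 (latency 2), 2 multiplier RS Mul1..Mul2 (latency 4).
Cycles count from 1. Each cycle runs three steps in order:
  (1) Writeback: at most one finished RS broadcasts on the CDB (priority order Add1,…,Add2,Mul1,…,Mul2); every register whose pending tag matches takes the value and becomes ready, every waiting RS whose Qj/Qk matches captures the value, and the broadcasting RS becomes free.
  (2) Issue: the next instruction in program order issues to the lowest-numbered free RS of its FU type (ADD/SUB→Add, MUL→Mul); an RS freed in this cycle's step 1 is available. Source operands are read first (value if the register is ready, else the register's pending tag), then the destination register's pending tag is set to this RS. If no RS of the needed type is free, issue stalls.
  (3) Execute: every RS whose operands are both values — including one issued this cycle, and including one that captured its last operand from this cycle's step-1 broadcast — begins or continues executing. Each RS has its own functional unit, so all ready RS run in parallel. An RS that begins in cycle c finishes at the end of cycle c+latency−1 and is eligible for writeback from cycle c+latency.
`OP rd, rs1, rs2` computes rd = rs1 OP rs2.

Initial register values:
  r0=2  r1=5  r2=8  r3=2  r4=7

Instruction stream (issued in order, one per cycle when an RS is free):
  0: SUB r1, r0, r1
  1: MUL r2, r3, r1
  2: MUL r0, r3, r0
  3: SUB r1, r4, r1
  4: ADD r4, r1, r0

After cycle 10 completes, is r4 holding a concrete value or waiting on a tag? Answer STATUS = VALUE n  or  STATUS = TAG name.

  c1: issue SUB r1<-Add1  regs: r0:2,r1:Add1,r2:8,r3:2,r4:7
  c2: issue MUL r2<-Mul1  regs: r0:2,r1:Add1,r2:Mul1,r3:2,r4:7
  c3: CDB Add1=-3; issue MUL r0<-Mul2  regs: r0:Mul2,r1:-3,r2:Mul1,r3:2,r4:7
  c4: issue SUB r1<-Add1  regs: r0:Mul2,r1:Add1,r2:Mul1,r3:2,r4:7
  c5: issue ADD r4<-Add2  regs: r0:Mul2,r1:Add1,r2:Mul1,r3:2,r4:Add2
  c6: CDB Add1=10  regs: r0:Mul2,r1:10,r2:Mul1,r3:2,r4:Add2
  c7: CDB Mul1=-6  regs: r0:Mul2,r1:10,r2:-6,r3:2,r4:Add2
  c8: CDB Mul2=4  regs: r0:4,r1:10,r2:-6,r3:2,r4:Add2
  c9: -  regs: r0:4,r1:10,r2:-6,r3:2,r4:Add2
  c10: CDB Add2=14  regs: r0:4,r1:10,r2:-6,r3:2,r4:14

STATUS = VALUE 14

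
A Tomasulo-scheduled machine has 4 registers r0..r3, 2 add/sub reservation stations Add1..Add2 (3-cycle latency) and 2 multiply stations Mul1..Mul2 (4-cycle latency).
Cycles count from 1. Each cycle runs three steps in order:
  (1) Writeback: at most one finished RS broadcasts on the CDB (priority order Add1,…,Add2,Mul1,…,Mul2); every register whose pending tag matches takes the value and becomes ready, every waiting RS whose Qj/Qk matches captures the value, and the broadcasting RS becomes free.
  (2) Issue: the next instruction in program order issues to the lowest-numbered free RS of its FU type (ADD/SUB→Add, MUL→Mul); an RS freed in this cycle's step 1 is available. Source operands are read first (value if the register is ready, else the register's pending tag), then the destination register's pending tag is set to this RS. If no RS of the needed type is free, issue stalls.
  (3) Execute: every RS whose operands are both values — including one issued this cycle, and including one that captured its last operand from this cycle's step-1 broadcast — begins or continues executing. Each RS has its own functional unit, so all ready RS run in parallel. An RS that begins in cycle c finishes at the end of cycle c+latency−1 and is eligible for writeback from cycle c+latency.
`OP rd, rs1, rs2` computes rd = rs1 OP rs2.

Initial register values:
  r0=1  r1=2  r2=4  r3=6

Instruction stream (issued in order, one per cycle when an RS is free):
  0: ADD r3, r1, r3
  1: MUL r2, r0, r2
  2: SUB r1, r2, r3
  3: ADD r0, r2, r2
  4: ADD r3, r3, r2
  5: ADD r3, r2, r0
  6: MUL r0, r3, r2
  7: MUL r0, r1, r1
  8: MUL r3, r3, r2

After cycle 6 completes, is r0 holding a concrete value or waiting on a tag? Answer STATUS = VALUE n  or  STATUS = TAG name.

  c1: issue ADD r3<-Add1  regs: r0:1,r1:2,r2:4,r3:Add1
  c2: issue MUL r2<-Mul1  regs: r0:1,r1:2,r2:Mul1,r3:Add1
  c3: issue SUB r1<-Add2  regs: r0:1,r1:Add2,r2:Mul1,r3:Add1
  c4: CDB Add1=8; issue ADD r0<-Add1  regs: r0:Add1,r1:Add2,r2:Mul1,r3:8
  c5: stall  regs: r0:Add1,r1:Add2,r2:Mul1,r3:8
  c6: CDB Mul1=4; stall  regs: r0:Add1,r1:Add2,r2:4,r3:8

STATUS = TAG Add1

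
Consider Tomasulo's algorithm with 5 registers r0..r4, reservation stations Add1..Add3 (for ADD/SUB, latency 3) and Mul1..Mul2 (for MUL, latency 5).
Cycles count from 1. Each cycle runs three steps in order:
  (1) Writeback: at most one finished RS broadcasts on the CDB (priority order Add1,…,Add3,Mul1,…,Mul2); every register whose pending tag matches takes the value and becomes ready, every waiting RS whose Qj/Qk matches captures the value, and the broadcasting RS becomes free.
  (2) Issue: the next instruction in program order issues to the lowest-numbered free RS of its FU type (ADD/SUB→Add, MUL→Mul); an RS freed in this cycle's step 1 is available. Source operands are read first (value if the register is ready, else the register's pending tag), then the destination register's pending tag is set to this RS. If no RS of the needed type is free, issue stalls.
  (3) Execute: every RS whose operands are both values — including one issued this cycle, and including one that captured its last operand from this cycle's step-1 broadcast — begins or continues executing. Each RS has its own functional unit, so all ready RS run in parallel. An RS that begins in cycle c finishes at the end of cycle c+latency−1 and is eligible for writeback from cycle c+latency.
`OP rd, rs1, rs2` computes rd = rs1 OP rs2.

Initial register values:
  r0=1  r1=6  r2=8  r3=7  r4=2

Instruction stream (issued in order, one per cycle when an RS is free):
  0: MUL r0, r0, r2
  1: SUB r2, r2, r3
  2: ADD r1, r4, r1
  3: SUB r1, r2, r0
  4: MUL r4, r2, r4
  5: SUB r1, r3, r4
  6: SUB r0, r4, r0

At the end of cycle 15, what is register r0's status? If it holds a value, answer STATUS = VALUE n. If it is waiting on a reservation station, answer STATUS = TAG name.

  c1: issue MUL r0<-Mul1  regs: r0:Mul1,r1:6,r2:8,r3:7,r4:2
  c2: issue SUB r2<-Add1  regs: r0:Mul1,r1:6,r2:Add1,r3:7,r4:2
  c3: issue ADD r1<-Add2  regs: r0:Mul1,r1:Add2,r2:Add1,r3:7,r4:2
  c4: issue SUB r1<-Add3  regs: r0:Mul1,r1:Add3,r2:Add1,r3:7,r4:2
  c5: CDB Add1=1; issue MUL r4<-Mul2  regs: r0:Mul1,r1:Add3,r2:1,r3:7,r4:Mul2
  c6: CDB Add2=8; issue SUB r1<-Add1  regs: r0:Mul1,r1:Add1,r2:1,r3:7,r4:Mul2
  c7: CDB Mul1=8; issue SUB r0<-Add2  regs: r0:Add2,r1:Add1,r2:1,r3:7,r4:Mul2
  c8: -  regs: r0:Add2,r1:Add1,r2:1,r3:7,r4:Mul2
  c9: -  regs: r0:Add2,r1:Add1,r2:1,r3:7,r4:Mul2
  c10: CDB Add3=-7  regs: r0:Add2,r1:Add1,r2:1,r3:7,r4:Mul2
  c11: CDB Mul2=2  regs: r0:Add2,r1:Add1,r2:1,r3:7,r4:2
  c12: -  regs: r0:Add2,r1:Add1,r2:1,r3:7,r4:2
  c13: -  regs: r0:Add2,r1:Add1,r2:1,r3:7,r4:2
  c14: CDB Add1=5  regs: r0:Add2,r1:5,r2:1,r3:7,r4:2
  c15: CDB Add2=-6  regs: r0:-6,r1:5,r2:1,r3:7,r4:2

STATUS = VALUE -6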